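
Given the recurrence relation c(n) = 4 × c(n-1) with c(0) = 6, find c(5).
Computing step by step:
c(0) = 6
c(1) = 4 × 6 = 24
c(2) = 4 × 24 = 96
c(3) = 4 × 96 = 384
c(4) = 4 × 384 = 1536
c(5) = 4 × 1536 = 6144

6144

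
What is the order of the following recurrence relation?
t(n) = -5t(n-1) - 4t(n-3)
The order is the largest lag k for which t(n-k) appears. Here the deepest term is t(n-3), so the order is 3.

Order 3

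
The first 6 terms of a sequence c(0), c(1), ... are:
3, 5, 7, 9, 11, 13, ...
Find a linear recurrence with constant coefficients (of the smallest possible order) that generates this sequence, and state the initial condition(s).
Look for the lowest-order linear relation among consecutive terms.
Observation: consecutive differences are constant (= 2).
Check at n=2: 1·5 + 2 = 7. ✓

c(n) = c(n-1) + 2, c(0) = 3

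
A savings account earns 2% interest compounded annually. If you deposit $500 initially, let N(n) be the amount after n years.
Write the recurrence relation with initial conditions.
Each year the balance grows by 2%, i.e. is multiplied by 1 + 2/100 = 1.02, so N(n) = 1.02 × N(n-1). The initial deposit gives N(0) = 500.
Unrolling gives the closed form N(n) = 500 × (1.02)ⁿ.

N(n) = 1.02 × N(n-1), N(0) = 500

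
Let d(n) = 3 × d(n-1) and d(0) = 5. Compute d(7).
Computing step by step:
d(0) = 5
d(1) = 3 × 5 = 15
d(2) = 3 × 15 = 45
d(3) = 3 × 45 = 135
d(4) = 3 × 135 = 405
d(5) = 3 × 405 = 1215
d(6) = 3 × 1215 = 3645
d(7) = 3 × 3645 = 10935

10935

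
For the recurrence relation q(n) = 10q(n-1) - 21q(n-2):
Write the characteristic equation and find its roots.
Substitute q(n) = rⁿ and divide through by rⁿ⁻²: r² - 10r + 21 = 0
Factor: (r - 7)(r - 3) = 0, so r = 7, 3.
General solution: q(n) = A·7ⁿ + B·3ⁿ

Characteristic: r² - 10r + 21 = 0, Roots: r = 7, 3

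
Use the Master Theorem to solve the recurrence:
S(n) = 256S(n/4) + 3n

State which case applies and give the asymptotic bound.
Master Theorem template: S(n) = a·S(n/b) + f(n).
Here: a=256, b=4, f(n)=3n
Compute log_b(a) = log_4(256) = 4.
f(n) = 3n = O(n^(4-ε)) with ε = 3. Case 1: S(n) = Θ(n^log_b(a)) = Θ(n^4).

Case 1: S(n) = Θ(n^4)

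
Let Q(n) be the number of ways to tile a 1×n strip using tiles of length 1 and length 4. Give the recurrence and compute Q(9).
Condition on the last tile: it has length 1 (leaving a 1×(n-1) strip) or length 4 (leaving a 1×(n-4) strip), so Q(n) = Q(n-1) + Q(n-4) (order-4 linear recurrence).
For 0 ≤ i < 4 only unit tiles fit, so Q(i) = 1.
Iterating the recurrence: Q(4) = 2, Q(5) = 3, Q(6) = 4, Q(7) = 5, Q(8) = 7, Q(9) = 10.

Q(n) = Q(n-1) + Q(n-4), with Q(i) = 1 for 0 ≤ i < 4; Q(9) = 10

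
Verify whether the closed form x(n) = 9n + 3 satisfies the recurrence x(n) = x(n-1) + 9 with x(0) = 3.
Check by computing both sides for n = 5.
From the recurrence with x(0) = 3:
  x(0) = 3, x(1) = 12, x(2) = 21, x(3) = 30, x(4) = 39, x(5) = 48
  so the recurrence gives x(5) = 48.
From the proposed closed form x(n) = 9n + 3:
  x(5) = 48.
Both sides give 48 at n = 5, and the initial condition(s) match, so the closed form is consistent.

Yes, the closed form is correct.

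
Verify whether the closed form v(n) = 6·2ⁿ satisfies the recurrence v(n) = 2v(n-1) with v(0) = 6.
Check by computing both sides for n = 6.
From the recurrence with v(0) = 6:
  v(0) = 6, v(1) = 12, v(2) = 24, v(3) = 48, v(4) = 96, v(5) = 192, v(6) = 384
  so the recurrence gives v(6) = 384.
From the proposed closed form v(n) = 6·2ⁿ:
  v(6) = 384.
Both sides give 384 at n = 6, and the initial condition(s) match, so the closed form is consistent.

Yes, the closed form is correct.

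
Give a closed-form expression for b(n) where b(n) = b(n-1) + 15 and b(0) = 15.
Recurrence: b(n) = b(n-1) + 15, initial: b(0) = 15.
Each step adds 15, so b(n) = b(0) + 15n = 15n + 15.

b(n) = 15n + 15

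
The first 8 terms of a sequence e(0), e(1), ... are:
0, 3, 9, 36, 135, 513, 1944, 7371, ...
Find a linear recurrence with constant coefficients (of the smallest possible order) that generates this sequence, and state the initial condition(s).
Look for the lowest-order linear relation among consecutive terms.
Observation: e(n) - 3·e(n-1) - (3)·e(n-2) = 0 holds for the shown terms, and no order-1 relation e(n) = α·e(n-1) + β fits.
Check at n=3: 3·9 + (3)·3 = 36. ✓

e(n) = 3e(n-1) + 3e(n-2), e(0) = 0, e(1) = 3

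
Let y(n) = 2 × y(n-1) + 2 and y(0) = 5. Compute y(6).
Computing step by step:
y(0) = 5
y(1) = 2 × 5 + 2 = 12
y(2) = 2 × 12 + 2 = 26
y(3) = 2 × 26 + 2 = 54
y(4) = 2 × 54 + 2 = 110
y(5) = 2 × 110 + 2 = 222
y(6) = 2 × 222 + 2 = 446

446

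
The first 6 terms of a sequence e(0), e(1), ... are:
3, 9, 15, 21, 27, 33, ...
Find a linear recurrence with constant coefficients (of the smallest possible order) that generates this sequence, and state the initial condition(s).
Look for the lowest-order linear relation among consecutive terms.
Observation: consecutive differences are constant (= 6).
Check at n=2: 1·9 + 6 = 15. ✓

e(n) = e(n-1) + 6, e(0) = 3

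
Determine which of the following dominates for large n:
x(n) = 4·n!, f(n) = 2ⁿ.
Comparing growth rates:
Growth-rate hierarchy: log n ≺ any polynomial ≺ any exponential cⁿ (c>1) ≺ n! ≺ nⁿ.
factorial dominates exponential base 2 asymptotically.

x(n) grows faster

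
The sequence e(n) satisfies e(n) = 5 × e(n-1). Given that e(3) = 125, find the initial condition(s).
In general e(n) = 5ⁿ · e(0). At n = 3: e(0) = e(3) / 5^3 = 125 / 125 = 1.

e(0) = 1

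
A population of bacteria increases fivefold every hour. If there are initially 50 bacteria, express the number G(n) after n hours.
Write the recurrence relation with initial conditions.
Each hour multiplies the count by 5, so the count after n hours depends only on the count after n-1 hours: G(n) = 5 × G(n-1). The starting count gives G(0) = 50.
Unrolling n times gives the closed form G(n) = 50 × 5ⁿ.

G(n) = 5 × G(n-1), G(0) = 50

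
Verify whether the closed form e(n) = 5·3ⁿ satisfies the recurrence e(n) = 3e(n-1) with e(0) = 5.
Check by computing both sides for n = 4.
From the recurrence with e(0) = 5:
  e(0) = 5, e(1) = 15, e(2) = 45, e(3) = 135, e(4) = 405
  so the recurrence gives e(4) = 405.
From the proposed closed form e(n) = 5·3ⁿ:
  e(4) = 405.
Both sides give 405 at n = 4, and the initial condition(s) match, so the closed form is consistent.

Yes, the closed form is correct.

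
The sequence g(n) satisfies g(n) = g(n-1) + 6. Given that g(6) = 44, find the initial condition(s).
g(6) = g(0) + 6·6, so g(0) = 44 - 36 = 8.

g(0) = 8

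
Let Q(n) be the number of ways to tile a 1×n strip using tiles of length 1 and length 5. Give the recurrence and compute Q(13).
Condition on the last tile: it has length 1 (leaving a 1×(n-1) strip) or length 5 (leaving a 1×(n-5) strip), so Q(n) = Q(n-1) + Q(n-5) (order-5 linear recurrence).
For 0 ≤ i < 5 only unit tiles fit, so Q(i) = 1.
Iterating the recurrence: Q(5) = 2, Q(6) = 3, Q(7) = 4, Q(8) = 5, Q(9) = 6, Q(10) = 8, Q(11) = 11, Q(12) = 15, Q(13) = 20.

Q(n) = Q(n-1) + Q(n-5), with Q(i) = 1 for 0 ≤ i < 5; Q(13) = 20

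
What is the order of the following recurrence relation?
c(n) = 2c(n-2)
The order is the largest lag k for which c(n-k) appears. Here the deepest term is c(n-2), so the order is 2.

Order 2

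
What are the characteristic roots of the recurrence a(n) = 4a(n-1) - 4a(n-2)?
Substitute a(n) = rⁿ and divide through by rⁿ⁻²: r² - 4r + 4 = 0
Factor: (r - 2)² = 0, so r = 2 (double root).
General solution: a(n) = (A + Bn)·2ⁿ

Characteristic: r² - 4r + 4 = 0, Roots: r = 2 (double root)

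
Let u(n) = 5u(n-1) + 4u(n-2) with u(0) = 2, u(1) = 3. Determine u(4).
Computing the sequence terms:
2, 3, 23, 127, 727

727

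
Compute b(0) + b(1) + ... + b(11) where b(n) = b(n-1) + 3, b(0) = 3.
Computing the sequence terms: 3, 6, 9, 12, 15, 18, 21, 24, 27, 30, 33, 36
Adding these values together:

234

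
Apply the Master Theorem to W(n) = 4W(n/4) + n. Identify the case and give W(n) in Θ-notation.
Master Theorem template: W(n) = a·W(n/b) + f(n).
Here: a=4, b=4, f(n)=n
Compute log_b(a) = log_4(4) = 1.
f(n) = n = Θ(n). Case 2: W(n) = Θ(n log n).

Case 2: W(n) = Θ(n log n)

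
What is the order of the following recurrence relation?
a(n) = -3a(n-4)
The order is the largest lag k for which a(n-k) appears. Here the deepest term is a(n-4), so the order is 4.

Order 4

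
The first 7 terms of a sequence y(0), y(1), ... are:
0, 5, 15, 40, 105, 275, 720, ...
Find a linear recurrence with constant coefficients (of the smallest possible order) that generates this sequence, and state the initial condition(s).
Look for the lowest-order linear relation among consecutive terms.
Observation: y(n) - 3·y(n-1) - (-1)·y(n-2) = 0 holds for the shown terms, and no order-1 relation y(n) = α·y(n-1) + β fits.
Check at n=3: 3·15 + (-1)·5 = 40. ✓

y(n) = 3y(n-1) - y(n-2), y(0) = 0, y(1) = 5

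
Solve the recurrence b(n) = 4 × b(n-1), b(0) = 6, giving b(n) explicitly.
Recurrence: b(n) = 4 × b(n-1), initial: b(0) = 6.
Each term is 4 times the previous, so this is geometric with ratio 4. After n steps: b(n) = b(0)·4ⁿ = 6·4ⁿ.

b(n) = 6·4ⁿ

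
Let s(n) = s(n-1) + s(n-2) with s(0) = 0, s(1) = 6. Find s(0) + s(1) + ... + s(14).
Computing the sequence terms: 0, 6, 6, 12, 18, 30, 48, 78, 126, 204, 330, 534, 864, 1398, 2262
Adding these values together:

5916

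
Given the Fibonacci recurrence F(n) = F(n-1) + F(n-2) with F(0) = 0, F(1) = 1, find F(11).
Computing the sequence terms:
0, 1, 1, 2, 3, 5, 8, 13, 21, 34, 55, 89

89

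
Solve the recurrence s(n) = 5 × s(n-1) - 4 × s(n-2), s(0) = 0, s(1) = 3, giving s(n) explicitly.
Recurrence: s(n) = 5 × s(n-1) - 4 × s(n-2), initial: s(0) = 0, s(1) = 3.
Characteristic equation: r² - 5r + 4 = 0, which factors as (r - 4)(r - 1) = 0, so r = 4, 1. General solution s(n) = A·4ⁿ + B·1ⁿ. From s(0) = 0: A + B = 0. From s(1) = 3: 4A + 1B = 3. Solving gives A = 1, B = -1.

s(n) = 4ⁿ - 1ⁿ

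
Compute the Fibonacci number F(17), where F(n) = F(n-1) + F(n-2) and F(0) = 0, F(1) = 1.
Computing the sequence terms:
0, 1, 1, 2, 3, 5, 8, 13, 21, 34, 55, 89, 144, 233, 377, 610, 987, 1597

1597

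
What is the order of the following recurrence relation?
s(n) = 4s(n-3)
The order is the largest lag k for which s(n-k) appears. Here the deepest term is s(n-3), so the order is 3.

Order 3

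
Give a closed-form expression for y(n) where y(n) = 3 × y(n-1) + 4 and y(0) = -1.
Recurrence: y(n) = 3 × y(n-1) + 4, initial: y(0) = -1.
Try y(n) = A·3ⁿ + C. Substituting: A·3ⁿ + C = 3(A·3ⁿ⁻¹ + C) + 4 = A·3ⁿ + 3C + 4, so C = 3C + 4, giving C = -2. Then y(0) = A - 2 = -1 gives A = 1.

y(n) = 3ⁿ - 2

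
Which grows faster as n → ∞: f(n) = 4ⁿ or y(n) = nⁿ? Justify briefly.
Comparing growth rates:
Growth-rate hierarchy: log n ≺ any polynomial ≺ any exponential cⁿ (c>1) ≺ n! ≺ nⁿ.
super-exponential nⁿ dominates exponential base 4 asymptotically.

y(n) grows faster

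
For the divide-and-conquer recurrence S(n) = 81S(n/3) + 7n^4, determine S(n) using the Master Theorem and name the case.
Master Theorem template: S(n) = a·S(n/b) + f(n).
Here: a=81, b=3, f(n)=7n^4
Compute log_b(a) = log_3(81) = 4.
f(n) = 7n^4 = Θ(n^4). Case 2: S(n) = Θ(n^4 log n).

Case 2: S(n) = Θ(n^4 log n)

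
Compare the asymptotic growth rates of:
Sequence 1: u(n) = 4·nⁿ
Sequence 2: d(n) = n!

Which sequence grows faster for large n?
Comparing growth rates:
Growth-rate hierarchy: log n ≺ any polynomial ≺ any exponential cⁿ (c>1) ≺ n! ≺ nⁿ.
super-exponential nⁿ dominates factorial asymptotically.

u(n) grows faster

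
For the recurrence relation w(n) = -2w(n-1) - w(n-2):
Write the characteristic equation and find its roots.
Substitute w(n) = rⁿ and divide through by rⁿ⁻²: r² + 2r + 1 = 0
Factor: (r + 1)² = 0, so r = -1 (double root).
General solution: w(n) = (A + Bn)·(-1)ⁿ

Characteristic: r² + 2r + 1 = 0, Roots: r = -1 (double root)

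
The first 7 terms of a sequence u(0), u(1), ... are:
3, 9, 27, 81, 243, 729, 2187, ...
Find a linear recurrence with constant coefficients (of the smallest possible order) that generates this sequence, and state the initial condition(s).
Look for the lowest-order linear relation among consecutive terms.
Observation: each term is 3× the previous.
Check at n=2: 3·9 = 27. ✓

u(n) = 3 × u(n-1), u(0) = 3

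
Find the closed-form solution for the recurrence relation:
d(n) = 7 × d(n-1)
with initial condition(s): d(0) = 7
Recurrence: d(n) = 7 × d(n-1), initial: d(0) = 7.
Each term is 7 times the previous, so this is geometric with ratio 7. After n steps: d(n) = d(0)·7ⁿ = 7·7ⁿ.

d(n) = 7·7ⁿ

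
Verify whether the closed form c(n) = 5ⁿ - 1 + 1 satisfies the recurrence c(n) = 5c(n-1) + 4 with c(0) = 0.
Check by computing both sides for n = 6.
From the recurrence with c(0) = 0:
  c(0) = 0, c(1) = 4, c(2) = 24, c(3) = 124, c(4) = 624, c(5) = 3124, c(6) = 15624
  so the recurrence gives c(6) = 15624.
From the proposed closed form c(n) = 5ⁿ - 1 + 1:
  c(6) = 15625.
The recurrence gives 15624 but the closed form gives 15625, so the closed form does not satisfy the recurrence.

No, the closed form is incorrect.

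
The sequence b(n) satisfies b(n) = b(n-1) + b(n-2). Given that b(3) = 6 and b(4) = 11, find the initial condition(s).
Work backwards using b(k) = b(k+2) - b(k+1):
b(2) = b(4) - b(3) = 11 - 6 = 5
b(1) = b(3) - b(2) = 6 - 5 = 1
b(0) = b(2) - b(1) = 5 - 1 = 4

b(0) = 4, b(1) = 1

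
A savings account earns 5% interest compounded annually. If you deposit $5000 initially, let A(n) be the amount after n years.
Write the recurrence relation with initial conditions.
Each year the balance grows by 5%, i.e. is multiplied by 1 + 5/100 = 1.05, so A(n) = 1.05 × A(n-1). The initial deposit gives A(0) = 5000.
Unrolling gives the closed form A(n) = 5000 × (1.05)ⁿ.

A(n) = 1.05 × A(n-1), A(0) = 5000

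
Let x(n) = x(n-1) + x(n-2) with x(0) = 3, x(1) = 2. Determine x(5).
Computing the sequence terms:
3, 2, 5, 7, 12, 19

19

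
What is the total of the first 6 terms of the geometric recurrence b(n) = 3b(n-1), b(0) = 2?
Computing the sequence terms: 2, 6, 18, 54, 162, 486
Adding these values together:

728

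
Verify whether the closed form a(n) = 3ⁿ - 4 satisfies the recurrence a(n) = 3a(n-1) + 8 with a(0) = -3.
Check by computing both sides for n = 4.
From the recurrence with a(0) = -3:
  a(0) = -3, a(1) = -1, a(2) = 5, a(3) = 23, a(4) = 77
  so the recurrence gives a(4) = 77.
From the proposed closed form a(n) = 3ⁿ - 4:
  a(4) = 77.
Both sides give 77 at n = 4, and the initial condition(s) match, so the closed form is consistent.

Yes, the closed form is correct.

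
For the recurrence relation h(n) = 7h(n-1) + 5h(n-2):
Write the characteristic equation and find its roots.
Substitute h(n) = rⁿ and divide through by rⁿ⁻²: r² - 7r - 5 = 0
Discriminant: 7² + 4·5 = 69, not a perfect square, so by the quadratic formula r = (7 ± √69)/2.
General solution: h(n) = A·r₁ⁿ + B·r₂ⁿ where r₁,r₂ = (7 ± √69)/2

Characteristic: r² - 7r - 5 = 0, Roots: r = (7 ± √69)/2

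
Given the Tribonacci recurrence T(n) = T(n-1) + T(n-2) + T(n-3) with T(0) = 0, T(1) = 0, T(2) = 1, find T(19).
Computing the sequence terms:
0, 0, 1, 1, 2, 4, 7, 13, 24, 44, 81, 149, 274, 504, 927, 1705, 3136, 5768, 10609, 19513

19513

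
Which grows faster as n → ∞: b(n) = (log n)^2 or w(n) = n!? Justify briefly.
Comparing growth rates:
Growth-rate hierarchy: log n ≺ any polynomial ≺ any exponential cⁿ (c>1) ≺ n! ≺ nⁿ.
factorial dominates polylogarithmic (log n)^2 asymptotically.

w(n) grows faster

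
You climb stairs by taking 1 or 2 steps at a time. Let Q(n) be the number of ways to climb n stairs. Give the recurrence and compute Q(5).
Condition on the size of the last step (1 to 2): before it there were n-1, …, n-2 stairs climbed, and these cases are disjoint, so Q(n) = Q(n-1) + Q(n-2) (Fibonacci-type sequence).
Initial conditions by direct count (compositions of i into parts ≤ 2): Q(1) = 1; Q(2) = 2.
Iterating the recurrence: Q(3) = 3, Q(4) = 5, Q(5) = 8.

Q(n) = Q(n-1) + Q(n-2), Q(1) = 1, Q(2) = 2; Q(5) = 8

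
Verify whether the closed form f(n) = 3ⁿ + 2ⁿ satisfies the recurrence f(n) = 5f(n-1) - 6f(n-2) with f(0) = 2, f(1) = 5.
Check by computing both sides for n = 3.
From the recurrence with f(0) = 2, f(1) = 5:
  f(0) = 2, f(1) = 5, f(2) = 13, f(3) = 35
  so the recurrence gives f(3) = 35.
From the proposed closed form f(n) = 3ⁿ + 2ⁿ:
  f(3) = 35.
Both sides give 35 at n = 3, and the initial condition(s) match, so the closed form is consistent.

Yes, the closed form is correct.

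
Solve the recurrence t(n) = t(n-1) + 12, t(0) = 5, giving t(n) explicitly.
Recurrence: t(n) = t(n-1) + 12, initial: t(0) = 5.
Each step adds 12, so t(n) = t(0) + 12n = 12n + 5.

t(n) = 12n + 5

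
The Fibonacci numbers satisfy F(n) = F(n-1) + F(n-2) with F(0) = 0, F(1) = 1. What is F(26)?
Computing the sequence terms:
0, 1, 1, 2, 3, 5, 8, 13, 21, 34, 55, 89, 144, 233, 377, 610, 987, 1597, 2584, 4181, 6765, 10946, 17711, 28657, 46368, 75025, 121393

121393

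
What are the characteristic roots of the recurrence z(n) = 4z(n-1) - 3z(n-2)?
Substitute z(n) = rⁿ and divide through by rⁿ⁻²: r² - 4r + 3 = 0
Factor: (r - 1)(r - 3) = 0, so r = 1, 3.
General solution: z(n) = A·1ⁿ + B·3ⁿ

Characteristic: r² - 4r + 3 = 0, Roots: r = 1, 3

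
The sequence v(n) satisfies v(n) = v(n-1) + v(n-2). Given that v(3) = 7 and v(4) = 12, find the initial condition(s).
Work backwards using v(k) = v(k+2) - v(k+1):
v(2) = v(4) - v(3) = 12 - 7 = 5
v(1) = v(3) - v(2) = 7 - 5 = 2
v(0) = v(2) - v(1) = 5 - 2 = 3

v(0) = 3, v(1) = 2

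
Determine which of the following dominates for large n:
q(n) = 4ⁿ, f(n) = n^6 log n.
Comparing growth rates:
Growth-rate hierarchy: log n ≺ any polynomial ≺ any exponential cⁿ (c>1) ≺ n! ≺ nⁿ.
exponential base 4 dominates polynomial degree 6 (with log factor) asymptotically.

q(n) grows faster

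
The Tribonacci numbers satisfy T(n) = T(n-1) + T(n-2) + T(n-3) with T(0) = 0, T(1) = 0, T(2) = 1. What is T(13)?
Computing the sequence terms:
0, 0, 1, 1, 2, 4, 7, 13, 24, 44, 81, 149, 274, 504

504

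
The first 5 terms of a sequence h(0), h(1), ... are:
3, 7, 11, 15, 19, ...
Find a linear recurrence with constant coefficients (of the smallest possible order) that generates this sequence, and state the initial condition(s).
Look for the lowest-order linear relation among consecutive terms.
Observation: consecutive differences are constant (= 4).
Check at n=2: 1·7 + 4 = 11. ✓

h(n) = h(n-1) + 4, h(0) = 3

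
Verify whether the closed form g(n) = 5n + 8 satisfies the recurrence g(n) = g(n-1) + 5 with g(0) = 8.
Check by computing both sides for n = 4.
From the recurrence with g(0) = 8:
  g(0) = 8, g(1) = 13, g(2) = 18, g(3) = 23, g(4) = 28
  so the recurrence gives g(4) = 28.
From the proposed closed form g(n) = 5n + 8:
  g(4) = 28.
Both sides give 28 at n = 4, and the initial condition(s) match, so the closed form is consistent.

Yes, the closed form is correct.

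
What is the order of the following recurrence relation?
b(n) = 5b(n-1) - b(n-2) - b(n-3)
The order is the largest lag k for which b(n-k) appears. Here the deepest term is b(n-3), so the order is 3.

Order 3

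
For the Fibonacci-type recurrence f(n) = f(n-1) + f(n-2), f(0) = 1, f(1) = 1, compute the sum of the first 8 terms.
Computing the sequence terms: 1, 1, 2, 3, 5, 8, 13, 21
Adding these values together:

54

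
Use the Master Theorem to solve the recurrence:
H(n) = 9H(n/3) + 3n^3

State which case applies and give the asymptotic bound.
Master Theorem template: H(n) = a·H(n/b) + f(n).
Here: a=9, b=3, f(n)=3n^3
Compute log_b(a) = log_3(9) = 2.
f(n) = 3n^3 = Ω(n^(2+ε)) with ε = 1, and the regularity condition holds (a·f(n/b) = (a/b^3)·f(n) with a/b^3 = 3^-1 < 1). Case 3: H(n) = Θ(f(n)) = Θ(n^3).

Case 3: H(n) = Θ(n^3)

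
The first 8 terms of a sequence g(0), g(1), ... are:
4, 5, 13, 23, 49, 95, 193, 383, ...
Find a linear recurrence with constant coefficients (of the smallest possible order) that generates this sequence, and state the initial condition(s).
Look for the lowest-order linear relation among consecutive terms.
Observation: g(n) - 1·g(n-1) - (2)·g(n-2) = 0 holds for the shown terms, and no order-1 relation g(n) = α·g(n-1) + β fits.
Check at n=3: 1·13 + (2)·5 = 23. ✓

g(n) = g(n-1) + 2g(n-2), g(0) = 4, g(1) = 5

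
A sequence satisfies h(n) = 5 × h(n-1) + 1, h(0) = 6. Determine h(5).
Computing step by step:
h(0) = 6
h(1) = 5 × 6 + 1 = 31
h(2) = 5 × 31 + 1 = 156
h(3) = 5 × 156 + 1 = 781
h(4) = 5 × 781 + 1 = 3906
h(5) = 5 × 3906 + 1 = 19531

19531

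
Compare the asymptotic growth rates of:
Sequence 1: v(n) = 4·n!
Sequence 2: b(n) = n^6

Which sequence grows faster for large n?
Comparing growth rates:
Growth-rate hierarchy: log n ≺ any polynomial ≺ any exponential cⁿ (c>1) ≺ n! ≺ nⁿ.
factorial dominates polynomial degree 6 asymptotically.

v(n) grows faster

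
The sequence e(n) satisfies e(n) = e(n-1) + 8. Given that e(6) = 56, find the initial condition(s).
e(6) = e(0) + 6·8, so e(0) = 56 - 48 = 8.

e(0) = 8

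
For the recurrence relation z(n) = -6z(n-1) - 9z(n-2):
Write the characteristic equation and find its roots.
Substitute z(n) = rⁿ and divide through by rⁿ⁻²: r² + 6r + 9 = 0
Factor: (r + 3)² = 0, so r = -3 (double root).
General solution: z(n) = (A + Bn)·(-3)ⁿ

Characteristic: r² + 6r + 9 = 0, Roots: r = -3 (double root)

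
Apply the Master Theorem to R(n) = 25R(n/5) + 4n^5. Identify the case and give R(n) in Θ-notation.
Master Theorem template: R(n) = a·R(n/b) + f(n).
Here: a=25, b=5, f(n)=4n^5
Compute log_b(a) = log_5(25) = 2.
f(n) = 4n^5 = Ω(n^(2+ε)) with ε = 3, and the regularity condition holds (a·f(n/b) = (a/b^5)·f(n) with a/b^5 = 5^-3 < 1). Case 3: R(n) = Θ(f(n)) = Θ(n^5).

Case 3: R(n) = Θ(n^5)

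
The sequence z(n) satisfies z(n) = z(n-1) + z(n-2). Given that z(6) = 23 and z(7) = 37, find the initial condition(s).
Work backwards using z(k) = z(k+2) - z(k+1):
z(5) = z(7) - z(6) = 37 - 23 = 14
z(4) = z(6) - z(5) = 23 - 14 = 9
z(3) = z(5) - z(4) = 14 - 9 = 5
z(2) = z(4) - z(3) = 9 - 5 = 4
z(1) = z(3) - z(2) = 5 - 4 = 1
z(0) = z(2) - z(1) = 4 - 1 = 3

z(0) = 3, z(1) = 1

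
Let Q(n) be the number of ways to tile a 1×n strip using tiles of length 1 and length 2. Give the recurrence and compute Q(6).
Condition on the last tile: it has length 1 (leaving a 1×(n-1) strip) or length 2 (leaving a 1×(n-2) strip), so Q(n) = Q(n-1) + Q(n-2) (order-2 linear recurrence).
For 0 ≤ i < 2 only unit tiles fit, so Q(i) = 1.
Iterating the recurrence: Q(2) = 2, Q(3) = 3, Q(4) = 5, Q(5) = 8, Q(6) = 13.

Q(n) = Q(n-1) + Q(n-2), with Q(i) = 1 for 0 ≤ i < 2; Q(6) = 13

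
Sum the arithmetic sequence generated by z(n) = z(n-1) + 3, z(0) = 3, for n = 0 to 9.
Computing the sequence terms: 3, 6, 9, 12, 15, 18, 21, 24, 27, 30
Adding these values together:

165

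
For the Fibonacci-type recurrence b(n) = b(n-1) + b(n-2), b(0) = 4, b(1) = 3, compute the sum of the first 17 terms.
Computing the sequence terms: 4, 3, 7, 10, 17, 27, 44, 71, 115, 186, 301, 487, 788, 1275, 2063, 3338, 5401
Adding these values together:

14137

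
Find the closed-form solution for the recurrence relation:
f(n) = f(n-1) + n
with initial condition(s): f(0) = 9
Recurrence: f(n) = f(n-1) + n, initial: f(0) = 9.
Telescoping: f(n) = f(0) + Σᵢ₌₁ⁿ i = 9 + n(n+1)/2.

f(n) = n(n+1)/2 + 9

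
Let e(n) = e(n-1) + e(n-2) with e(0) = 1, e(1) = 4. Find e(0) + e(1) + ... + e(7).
Computing the sequence terms: 1, 4, 5, 9, 14, 23, 37, 60
Adding these values together:

153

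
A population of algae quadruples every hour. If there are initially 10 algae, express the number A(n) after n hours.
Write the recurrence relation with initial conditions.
Each hour multiplies the count by 4, so the count after n hours depends only on the count after n-1 hours: A(n) = 4 × A(n-1). The starting count gives A(0) = 10.
Unrolling n times gives the closed form A(n) = 10 × 4ⁿ.

A(n) = 4 × A(n-1), A(0) = 10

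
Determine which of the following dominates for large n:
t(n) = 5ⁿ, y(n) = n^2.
Comparing growth rates:
Growth-rate hierarchy: log n ≺ any polynomial ≺ any exponential cⁿ (c>1) ≺ n! ≺ nⁿ.
exponential base 5 dominates polynomial degree 2 asymptotically.

t(n) grows faster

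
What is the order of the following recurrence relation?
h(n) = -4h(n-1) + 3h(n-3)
The order is the largest lag k for which h(n-k) appears. Here the deepest term is h(n-3), so the order is 3.

Order 3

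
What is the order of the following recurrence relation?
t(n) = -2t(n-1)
The order is the largest lag k for which t(n-k) appears. Here the deepest term is t(n-1), so the order is 1.

Order 1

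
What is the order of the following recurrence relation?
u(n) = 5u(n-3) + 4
The order is the largest lag k for which u(n-k) appears. Here the deepest term is u(n-3) (the 4 term is non-homogeneous and does not affect the order), so the order is 3.

Order 3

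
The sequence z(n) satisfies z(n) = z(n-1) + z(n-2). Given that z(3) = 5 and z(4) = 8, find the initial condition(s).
Work backwards using z(k) = z(k+2) - z(k+1):
z(2) = z(4) - z(3) = 8 - 5 = 3
z(1) = z(3) - z(2) = 5 - 3 = 2
z(0) = z(2) - z(1) = 3 - 2 = 1

z(0) = 1, z(1) = 2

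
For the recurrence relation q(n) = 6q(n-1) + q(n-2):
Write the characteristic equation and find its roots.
Substitute q(n) = rⁿ and divide through by rⁿ⁻²: r² - 6r - 1 = 0
Discriminant: 6² + 4·1 = 40, not a perfect square, so by the quadratic formula r = (6 ± √40)/2.
General solution: q(n) = A·r₁ⁿ + B·r₂ⁿ where r₁,r₂ = (6 ± √40)/2

Characteristic: r² - 6r - 1 = 0, Roots: r = (6 ± √40)/2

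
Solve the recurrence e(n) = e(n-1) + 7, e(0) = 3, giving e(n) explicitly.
Recurrence: e(n) = e(n-1) + 7, initial: e(0) = 3.
Each step adds 7, so e(n) = e(0) + 7n = 7n + 3.

e(n) = 7n + 3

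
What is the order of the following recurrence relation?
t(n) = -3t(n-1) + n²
The order is the largest lag k for which t(n-k) appears. Here the deepest term is t(n-1) (the n² term is non-homogeneous and does not affect the order), so the order is 1.

Order 1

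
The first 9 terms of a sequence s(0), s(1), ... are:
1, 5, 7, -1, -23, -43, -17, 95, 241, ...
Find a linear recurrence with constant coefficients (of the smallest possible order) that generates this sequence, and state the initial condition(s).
Look for the lowest-order linear relation among consecutive terms.
Observation: s(n) - 2·s(n-1) - (-3)·s(n-2) = 0 holds for the shown terms, and no order-1 relation s(n) = α·s(n-1) + β fits.
Check at n=3: 2·7 + (-3)·5 = -1. ✓

s(n) = 2s(n-1) - 3s(n-2), s(0) = 1, s(1) = 5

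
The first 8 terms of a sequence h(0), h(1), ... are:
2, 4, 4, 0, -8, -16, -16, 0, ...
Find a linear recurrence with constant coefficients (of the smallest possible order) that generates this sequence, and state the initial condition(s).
Look for the lowest-order linear relation among consecutive terms.
Observation: h(n) - 2·h(n-1) - (-2)·h(n-2) = 0 holds for the shown terms, and no order-1 relation h(n) = α·h(n-1) + β fits.
Check at n=3: 2·4 + (-2)·4 = 0. ✓

h(n) = 2h(n-1) - 2h(n-2), h(0) = 2, h(1) = 4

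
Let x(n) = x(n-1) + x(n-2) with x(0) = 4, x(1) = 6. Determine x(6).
Computing the sequence terms:
4, 6, 10, 16, 26, 42, 68

68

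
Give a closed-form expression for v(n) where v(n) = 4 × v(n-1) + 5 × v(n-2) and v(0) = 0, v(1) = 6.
Recurrence: v(n) = 4 × v(n-1) + 5 × v(n-2), initial: v(0) = 0, v(1) = 6.
Characteristic equation: r² - 4r - 5 = 0, which factors as (r - 5)(r + 1) = 0, so r = 5, -1. General solution v(n) = A·5ⁿ + B·(-1)ⁿ. From v(0) = 0: A + B = 0. From v(1) = 6: 5A - 1B = 6. Solving gives A = 1, B = -1.

v(n) = 5ⁿ - (-1)ⁿ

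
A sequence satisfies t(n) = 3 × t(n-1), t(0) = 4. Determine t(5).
Computing step by step:
t(0) = 4
t(1) = 3 × 4 = 12
t(2) = 3 × 12 = 36
t(3) = 3 × 36 = 108
t(4) = 3 × 108 = 324
t(5) = 3 × 324 = 972

972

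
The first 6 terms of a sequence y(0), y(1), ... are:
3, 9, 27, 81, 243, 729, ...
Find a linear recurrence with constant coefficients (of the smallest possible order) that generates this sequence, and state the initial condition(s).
Look for the lowest-order linear relation among consecutive terms.
Observation: each term is 3× the previous.
Check at n=2: 3·9 = 27. ✓

y(n) = 3 × y(n-1), y(0) = 3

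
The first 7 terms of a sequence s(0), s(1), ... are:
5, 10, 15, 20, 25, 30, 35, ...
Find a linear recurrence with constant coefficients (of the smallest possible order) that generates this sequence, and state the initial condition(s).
Look for the lowest-order linear relation among consecutive terms.
Observation: consecutive differences are constant (= 5).
Check at n=2: 1·10 + 5 = 15. ✓

s(n) = s(n-1) + 5, s(0) = 5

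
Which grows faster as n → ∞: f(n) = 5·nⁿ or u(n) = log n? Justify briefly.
Comparing growth rates:
Growth-rate hierarchy: log n ≺ any polynomial ≺ any exponential cⁿ (c>1) ≺ n! ≺ nⁿ.
super-exponential nⁿ dominates logarithmic asymptotically.

f(n) grows faster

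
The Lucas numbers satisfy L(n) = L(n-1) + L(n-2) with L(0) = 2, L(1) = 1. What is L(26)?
Computing the sequence terms:
2, 1, 3, 4, 7, 11, 18, 29, 47, 76, 123, 199, 322, 521, 843, 1364, 2207, 3571, 5778, 9349, 15127, 24476, 39603, 64079, 103682, 167761, 271443

271443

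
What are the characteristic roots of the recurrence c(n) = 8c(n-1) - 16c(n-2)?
Substitute c(n) = rⁿ and divide through by rⁿ⁻²: r² - 8r + 16 = 0
Factor: (r - 4)² = 0, so r = 4 (double root).
General solution: c(n) = (A + Bn)·4ⁿ

Characteristic: r² - 8r + 16 = 0, Roots: r = 4 (double root)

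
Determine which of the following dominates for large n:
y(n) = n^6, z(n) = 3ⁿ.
Comparing growth rates:
Growth-rate hierarchy: log n ≺ any polynomial ≺ any exponential cⁿ (c>1) ≺ n! ≺ nⁿ.
exponential base 3 dominates polynomial degree 6 asymptotically.

z(n) grows faster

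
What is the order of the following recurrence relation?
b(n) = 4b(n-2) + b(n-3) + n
The order is the largest lag k for which b(n-k) appears. Here the deepest term is b(n-3) (the n term is non-homogeneous and does not affect the order), so the order is 3.

Order 3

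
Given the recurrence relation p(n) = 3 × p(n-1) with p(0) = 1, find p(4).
Computing step by step:
p(0) = 1
p(1) = 3 × 1 = 3
p(2) = 3 × 3 = 9
p(3) = 3 × 9 = 27
p(4) = 3 × 27 = 81

81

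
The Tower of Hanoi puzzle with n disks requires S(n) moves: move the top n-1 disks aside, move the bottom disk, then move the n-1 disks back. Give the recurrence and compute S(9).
Moving n disks = move the top n-1 disks aside (S(n-1) moves) + move the largest disk (1 move) + move the n-1 disks back on top (S(n-1) moves), so S(n) = 2S(n-1) + 1, with S(1) = 1 (a single disk takes one move).
First terms: 1, 3, 7, 15, 31, 63, … — each is one less than a power of 2. Indeed S(n) + 1 = 2(S(n-1) + 1) with S(1) + 1 = 2, so S(n) + 1 = 2ⁿ and S(n) = 2ⁿ - 1.
Hence S(9) = 2^9 - 1 = 512 - 1 = 511.

S(n) = 2S(n-1) + 1, S(1) = 1; S(9) = 511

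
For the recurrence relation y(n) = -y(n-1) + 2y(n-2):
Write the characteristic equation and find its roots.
Substitute y(n) = rⁿ and divide through by rⁿ⁻²: r² + r - 2 = 0
Factor: (r + 2)(r - 1) = 0, so r = -2, 1.
General solution: y(n) = A·(-2)ⁿ + B·1ⁿ

Characteristic: r² + r - 2 = 0, Roots: r = -2, 1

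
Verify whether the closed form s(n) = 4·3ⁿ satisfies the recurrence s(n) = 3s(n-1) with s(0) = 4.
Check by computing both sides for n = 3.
From the recurrence with s(0) = 4:
  s(0) = 4, s(1) = 12, s(2) = 36, s(3) = 108
  so the recurrence gives s(3) = 108.
From the proposed closed form s(n) = 4·3ⁿ:
  s(3) = 108.
Both sides give 108 at n = 3, and the initial condition(s) match, so the closed form is consistent.

Yes, the closed form is correct.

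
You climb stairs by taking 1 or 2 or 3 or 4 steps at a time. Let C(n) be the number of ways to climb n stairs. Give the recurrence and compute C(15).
Condition on the size of the last step (1 to 4): before it there were n-1, …, n-4 stairs climbed, and these cases are disjoint, so C(n) = C(n-1) + C(n-2) + C(n-3) + C(n-4) (order-4 linear recurrence).
Initial conditions by direct count (compositions of i into parts ≤ 4): C(1) = 1; C(2) = 2; C(3) = 4; C(4) = 8.
Iterating the recurrence: C(5) = 15, C(6) = 29, C(7) = 56, C(8) = 108, C(9) = 208, C(10) = 401, C(11) = 773, C(12) = 1490, C(13) = 2872, C(14) = 5536, C(15) = 10671.

C(n) = C(n-1) + C(n-2) + C(n-3) + C(n-4), C(1) = 1, C(2) = 2, C(3) = 4, C(4) = 8; C(15) = 10671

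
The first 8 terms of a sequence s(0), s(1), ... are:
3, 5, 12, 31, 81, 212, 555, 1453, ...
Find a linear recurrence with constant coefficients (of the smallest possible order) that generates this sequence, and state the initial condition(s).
Look for the lowest-order linear relation among consecutive terms.
Observation: s(n) - 3·s(n-1) - (-1)·s(n-2) = 0 holds for the shown terms, and no order-1 relation s(n) = α·s(n-1) + β fits.
Check at n=3: 3·12 + (-1)·5 = 31. ✓

s(n) = 3s(n-1) - s(n-2), s(0) = 3, s(1) = 5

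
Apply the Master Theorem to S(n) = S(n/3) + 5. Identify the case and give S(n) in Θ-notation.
Master Theorem template: S(n) = a·S(n/b) + f(n).
Here: a=1, b=3, f(n)=5
Compute log_b(a) = log_3(1) = 0.
f(n) = 5 = Θ(1). Case 2: S(n) = Θ(log n).

Case 2: S(n) = Θ(log n)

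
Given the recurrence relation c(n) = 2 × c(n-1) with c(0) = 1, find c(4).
Computing step by step:
c(0) = 1
c(1) = 2 × 1 = 2
c(2) = 2 × 2 = 4
c(3) = 2 × 4 = 8
c(4) = 2 × 8 = 16

16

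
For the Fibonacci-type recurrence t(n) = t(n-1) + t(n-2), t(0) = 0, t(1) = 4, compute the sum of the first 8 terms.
Computing the sequence terms: 0, 4, 4, 8, 12, 20, 32, 52
Adding these values together:

132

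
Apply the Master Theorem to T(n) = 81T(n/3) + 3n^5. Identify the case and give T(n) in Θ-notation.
Master Theorem template: T(n) = a·T(n/b) + f(n).
Here: a=81, b=3, f(n)=3n^5
Compute log_b(a) = log_3(81) = 4.
f(n) = 3n^5 = Ω(n^(4+ε)) with ε = 1, and the regularity condition holds (a·f(n/b) = (a/b^5)·f(n) with a/b^5 = 3^-1 < 1). Case 3: T(n) = Θ(f(n)) = Θ(n^5).

Case 3: T(n) = Θ(n^5)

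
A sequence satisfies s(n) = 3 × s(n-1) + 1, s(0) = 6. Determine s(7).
Computing step by step:
s(0) = 6
s(1) = 3 × 6 + 1 = 19
s(2) = 3 × 19 + 1 = 58
s(3) = 3 × 58 + 1 = 175
s(4) = 3 × 175 + 1 = 526
s(5) = 3 × 526 + 1 = 1579
s(6) = 3 × 1579 + 1 = 4738
s(7) = 3 × 4738 + 1 = 14215

14215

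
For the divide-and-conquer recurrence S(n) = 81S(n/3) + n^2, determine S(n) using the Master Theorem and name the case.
Master Theorem template: S(n) = a·S(n/b) + f(n).
Here: a=81, b=3, f(n)=n^2
Compute log_b(a) = log_3(81) = 4.
f(n) = n^2 = O(n^(4-ε)) with ε = 2. Case 1: S(n) = Θ(n^log_b(a)) = Θ(n^4).

Case 1: S(n) = Θ(n^4)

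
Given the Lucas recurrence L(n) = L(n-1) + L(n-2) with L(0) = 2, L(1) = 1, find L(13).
Computing the sequence terms:
2, 1, 3, 4, 7, 11, 18, 29, 47, 76, 123, 199, 322, 521

521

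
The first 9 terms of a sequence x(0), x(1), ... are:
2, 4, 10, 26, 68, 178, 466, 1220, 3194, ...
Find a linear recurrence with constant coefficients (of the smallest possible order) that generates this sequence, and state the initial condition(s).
Look for the lowest-order linear relation among consecutive terms.
Observation: x(n) - 3·x(n-1) - (-1)·x(n-2) = 0 holds for the shown terms, and no order-1 relation x(n) = α·x(n-1) + β fits.
Check at n=3: 3·10 + (-1)·4 = 26. ✓

x(n) = 3x(n-1) - x(n-2), x(0) = 2, x(1) = 4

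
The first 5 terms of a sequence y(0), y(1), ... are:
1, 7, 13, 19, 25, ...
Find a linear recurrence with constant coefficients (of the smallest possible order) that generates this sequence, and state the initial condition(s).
Look for the lowest-order linear relation among consecutive terms.
Observation: consecutive differences are constant (= 6).
Check at n=2: 1·7 + 6 = 13. ✓

y(n) = y(n-1) + 6, y(0) = 1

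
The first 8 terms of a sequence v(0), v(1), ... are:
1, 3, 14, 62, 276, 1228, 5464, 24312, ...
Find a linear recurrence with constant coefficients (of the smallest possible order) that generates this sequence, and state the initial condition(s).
Look for the lowest-order linear relation among consecutive terms.
Observation: v(n) - 4·v(n-1) - (2)·v(n-2) = 0 holds for the shown terms, and no order-1 relation v(n) = α·v(n-1) + β fits.
Check at n=3: 4·14 + (2)·3 = 62. ✓

v(n) = 4v(n-1) + 2v(n-2), v(0) = 1, v(1) = 3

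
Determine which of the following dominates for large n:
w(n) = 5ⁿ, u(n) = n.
Comparing growth rates:
Growth-rate hierarchy: log n ≺ any polynomial ≺ any exponential cⁿ (c>1) ≺ n! ≺ nⁿ.
exponential base 5 dominates polynomial degree 1 asymptotically.

w(n) grows faster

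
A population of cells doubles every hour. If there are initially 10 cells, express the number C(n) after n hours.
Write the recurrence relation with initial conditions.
Each hour multiplies the count by 2, so the count after n hours depends only on the count after n-1 hours: C(n) = 2 × C(n-1). The starting count gives C(0) = 10.
Unrolling n times gives the closed form C(n) = 10 × 2ⁿ.

C(n) = 2 × C(n-1), C(0) = 10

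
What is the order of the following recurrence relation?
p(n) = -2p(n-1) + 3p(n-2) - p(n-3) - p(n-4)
The order is the largest lag k for which p(n-k) appears. Here the deepest term is p(n-4), so the order is 4.

Order 4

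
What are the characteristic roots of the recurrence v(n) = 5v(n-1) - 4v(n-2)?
Substitute v(n) = rⁿ and divide through by rⁿ⁻²: r² - 5r + 4 = 0
Factor: (r - 1)(r - 4) = 0, so r = 1, 4.
General solution: v(n) = A·1ⁿ + B·4ⁿ

Characteristic: r² - 5r + 4 = 0, Roots: r = 1, 4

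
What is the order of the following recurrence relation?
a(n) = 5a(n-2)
The order is the largest lag k for which a(n-k) appears. Here the deepest term is a(n-2), so the order is 2.

Order 2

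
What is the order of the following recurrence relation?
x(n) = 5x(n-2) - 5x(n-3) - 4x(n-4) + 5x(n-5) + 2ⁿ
The order is the largest lag k for which x(n-k) appears. Here the deepest term is x(n-5) (the 2ⁿ term is non-homogeneous and does not affect the order), so the order is 5.

Order 5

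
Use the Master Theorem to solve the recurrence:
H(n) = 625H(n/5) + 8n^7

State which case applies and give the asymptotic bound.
Master Theorem template: H(n) = a·H(n/b) + f(n).
Here: a=625, b=5, f(n)=8n^7
Compute log_b(a) = log_5(625) = 4.
f(n) = 8n^7 = Ω(n^(4+ε)) with ε = 3, and the regularity condition holds (a·f(n/b) = (a/b^7)·f(n) with a/b^7 = 5^-3 < 1). Case 3: H(n) = Θ(f(n)) = Θ(n^7).

Case 3: H(n) = Θ(n^7)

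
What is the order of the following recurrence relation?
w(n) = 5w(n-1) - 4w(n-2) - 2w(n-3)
The order is the largest lag k for which w(n-k) appears. Here the deepest term is w(n-3), so the order is 3.

Order 3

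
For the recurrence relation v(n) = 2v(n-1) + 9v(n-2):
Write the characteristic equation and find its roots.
Substitute v(n) = rⁿ and divide through by rⁿ⁻²: r² - 2r - 9 = 0
Discriminant: 2² + 4·9 = 40, not a perfect square, so by the quadratic formula r = (2 ± √40)/2.
General solution: v(n) = A·r₁ⁿ + B·r₂ⁿ where r₁,r₂ = (2 ± √40)/2

Characteristic: r² - 2r - 9 = 0, Roots: r = (2 ± √40)/2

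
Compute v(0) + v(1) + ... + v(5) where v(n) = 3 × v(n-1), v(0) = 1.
Computing the sequence terms: 1, 3, 9, 27, 81, 243
Adding these values together:

364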